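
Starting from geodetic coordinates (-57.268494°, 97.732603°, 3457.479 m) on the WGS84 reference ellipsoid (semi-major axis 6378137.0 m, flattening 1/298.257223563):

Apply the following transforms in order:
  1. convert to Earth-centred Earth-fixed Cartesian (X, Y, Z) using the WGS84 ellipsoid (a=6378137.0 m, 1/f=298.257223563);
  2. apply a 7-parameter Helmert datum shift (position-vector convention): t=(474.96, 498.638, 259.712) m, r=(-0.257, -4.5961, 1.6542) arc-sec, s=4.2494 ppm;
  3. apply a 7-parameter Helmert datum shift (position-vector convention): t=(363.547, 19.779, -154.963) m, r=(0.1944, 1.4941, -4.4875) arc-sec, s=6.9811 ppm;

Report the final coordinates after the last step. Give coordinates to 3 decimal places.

X=-464413.569 m, Y=3427855.397 m, Z=-5344997.846 m

start: φ=-57.268494°, λ=97.732603°, h=3457.479 m
→ ECEF (a=6378137.000, f=1/298.257223563): X=-465374.3287, Y=3427293.7280, Z=-5345034.5264
→ Helmert 7p (PV): X=-464809.7312, Y=3427796.5379, Z=-5344812.1677
→ Helmert 7p (PV): X=-464413.5693, Y=3427855.3966, Z=-5344997.8458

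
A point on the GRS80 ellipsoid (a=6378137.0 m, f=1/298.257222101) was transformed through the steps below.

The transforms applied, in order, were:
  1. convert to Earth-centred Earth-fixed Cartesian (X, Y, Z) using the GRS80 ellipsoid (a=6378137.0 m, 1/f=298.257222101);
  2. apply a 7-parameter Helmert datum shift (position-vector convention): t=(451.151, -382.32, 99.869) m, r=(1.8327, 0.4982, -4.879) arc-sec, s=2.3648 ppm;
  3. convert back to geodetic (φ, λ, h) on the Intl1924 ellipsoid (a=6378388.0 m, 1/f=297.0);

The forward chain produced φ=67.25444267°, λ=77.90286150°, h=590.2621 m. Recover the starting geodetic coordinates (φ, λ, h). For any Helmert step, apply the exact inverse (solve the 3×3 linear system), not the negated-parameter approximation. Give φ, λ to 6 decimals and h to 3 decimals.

start: φ=67.254443°, λ=77.902862°, h=590.262 m
→ ECEF (a=6378388.000, f=1/297.0): X=518359.2754, Y=2418519.3020, Z=5860121.7922
→ Helmert⁻¹: X=517835.5275, Y=2418960.2178, Z=5859987.8233
→ geod (Bowring, a=6378137.000): φ=67.25073500°, λ=77.91686300°, h=764.3350 m

φ=67.250735°, λ=77.916863°, h=764.335 m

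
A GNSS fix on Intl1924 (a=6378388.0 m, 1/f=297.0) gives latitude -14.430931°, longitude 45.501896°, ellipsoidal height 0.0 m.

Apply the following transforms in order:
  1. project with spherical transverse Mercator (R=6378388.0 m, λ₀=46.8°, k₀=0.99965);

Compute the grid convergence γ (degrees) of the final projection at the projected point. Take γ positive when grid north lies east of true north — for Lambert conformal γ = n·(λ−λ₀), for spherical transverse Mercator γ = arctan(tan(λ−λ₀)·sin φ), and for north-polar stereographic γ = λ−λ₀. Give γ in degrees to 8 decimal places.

0.32355598

start: φ=-14.430931°, λ=45.501896°, h=0.000 m
→ into tm (λ₀=46.8°): φ=-14.43093100°, λ−λ₀=-1.29810400°
convergence γ = 0.32355598°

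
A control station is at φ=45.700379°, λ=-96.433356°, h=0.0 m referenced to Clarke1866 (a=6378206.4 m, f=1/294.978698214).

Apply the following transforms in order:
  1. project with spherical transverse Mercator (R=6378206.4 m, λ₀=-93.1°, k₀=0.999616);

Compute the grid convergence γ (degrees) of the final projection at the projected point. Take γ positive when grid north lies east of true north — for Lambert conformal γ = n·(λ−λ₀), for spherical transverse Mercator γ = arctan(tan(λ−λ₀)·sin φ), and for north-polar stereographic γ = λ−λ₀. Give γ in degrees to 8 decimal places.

start: φ=45.700379°, λ=-96.433356°, h=0.000 m
→ into tm (λ₀=-93.1°): φ=45.70037900°, λ−λ₀=-3.33335600°
convergence γ = -2.38698737°

-2.38698737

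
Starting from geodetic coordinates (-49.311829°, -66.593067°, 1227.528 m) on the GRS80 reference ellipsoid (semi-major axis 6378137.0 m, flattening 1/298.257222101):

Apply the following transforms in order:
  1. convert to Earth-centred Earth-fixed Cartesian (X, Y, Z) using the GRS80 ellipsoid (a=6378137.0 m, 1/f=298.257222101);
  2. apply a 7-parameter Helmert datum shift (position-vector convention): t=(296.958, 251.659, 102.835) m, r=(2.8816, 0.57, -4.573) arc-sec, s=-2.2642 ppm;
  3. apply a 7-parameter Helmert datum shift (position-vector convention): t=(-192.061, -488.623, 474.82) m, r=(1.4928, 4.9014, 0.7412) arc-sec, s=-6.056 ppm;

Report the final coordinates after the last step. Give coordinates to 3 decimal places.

start: φ=-49.311829°, λ=-66.593067°, h=1227.528 m
→ ECEF (a=6378137.000, f=1/298.257222101): X=1655378.2327, Y=-3824083.7827, Z=-4814169.9180
→ Helmert 7p (PV): X=1655573.3572, Y=-3823792.9100, Z=-4814114.1811
→ Helmert 7p (PV): X=1655270.6150, Y=-3824217.5860, Z=-4813677.2212

X=1655270.615 m, Y=-3824217.586 m, Z=-4813677.221 m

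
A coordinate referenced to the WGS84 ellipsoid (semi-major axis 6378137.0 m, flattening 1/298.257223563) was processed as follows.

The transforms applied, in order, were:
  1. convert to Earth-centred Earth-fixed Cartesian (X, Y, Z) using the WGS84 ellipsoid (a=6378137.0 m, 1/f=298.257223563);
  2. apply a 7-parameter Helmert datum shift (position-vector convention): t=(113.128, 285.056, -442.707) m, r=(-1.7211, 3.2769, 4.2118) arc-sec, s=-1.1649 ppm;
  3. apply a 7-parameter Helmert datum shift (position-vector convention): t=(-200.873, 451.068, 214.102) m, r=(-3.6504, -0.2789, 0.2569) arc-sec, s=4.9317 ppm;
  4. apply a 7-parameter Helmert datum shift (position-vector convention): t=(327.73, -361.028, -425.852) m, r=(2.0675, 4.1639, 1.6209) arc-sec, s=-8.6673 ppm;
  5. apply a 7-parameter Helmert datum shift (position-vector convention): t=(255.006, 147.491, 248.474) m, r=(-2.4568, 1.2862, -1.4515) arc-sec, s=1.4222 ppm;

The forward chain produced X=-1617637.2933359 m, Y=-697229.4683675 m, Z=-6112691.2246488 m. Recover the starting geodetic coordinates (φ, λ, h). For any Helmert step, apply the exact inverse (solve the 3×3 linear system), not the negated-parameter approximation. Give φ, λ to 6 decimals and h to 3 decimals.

φ=-74.022699°, λ=-156.677057°, h=2866.462 m

start: X=-1617637.2933, Y=-697229.4684, Z=-6112691.2246 m
→ Helmert⁻¹: X=-1617846.9730, Y=-697314.5417, Z=-6112949.3988
→ Helmert⁻¹: X=-1618070.8096, Y=-697008.1089, Z=-6112602.2042
→ Helmert⁻¹: X=-1617871.0917, Y=-697345.5402, Z=-6112796.3135
→ Helmert⁻¹: X=-1617903.2412, Y=-697547.3697, Z=-6112392.2506
→ geod (Bowring, a=6378137.000): φ=-74.02269900°, λ=-156.67705700°, h=2866.4620 m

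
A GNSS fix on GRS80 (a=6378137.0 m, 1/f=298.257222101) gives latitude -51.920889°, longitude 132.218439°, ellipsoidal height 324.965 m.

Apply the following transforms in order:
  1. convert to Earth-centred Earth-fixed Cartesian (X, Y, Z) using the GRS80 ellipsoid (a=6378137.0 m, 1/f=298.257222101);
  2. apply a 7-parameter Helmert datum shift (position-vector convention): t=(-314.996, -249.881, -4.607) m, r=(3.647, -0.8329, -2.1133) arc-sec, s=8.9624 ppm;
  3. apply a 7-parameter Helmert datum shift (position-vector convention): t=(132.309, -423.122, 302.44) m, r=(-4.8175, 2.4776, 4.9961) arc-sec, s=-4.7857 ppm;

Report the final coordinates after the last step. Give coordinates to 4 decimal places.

start: φ=-51.920889°, λ=132.218439°, h=324.965 m
→ ECEF (a=6378137.000, f=1/298.257222101): X=-2648925.0804, Y=2919468.6845, Z=-4997635.0518
→ Helmert 7p (PV): X=-2649213.7245, Y=2919360.4737, Z=-4997643.5260
→ Helmert 7p (PV): X=-2649199.4791, Y=2918742.4883, Z=-4997353.5313

X=-2649199.4791 m, Y=2918742.4883 m, Z=-4997353.5313 m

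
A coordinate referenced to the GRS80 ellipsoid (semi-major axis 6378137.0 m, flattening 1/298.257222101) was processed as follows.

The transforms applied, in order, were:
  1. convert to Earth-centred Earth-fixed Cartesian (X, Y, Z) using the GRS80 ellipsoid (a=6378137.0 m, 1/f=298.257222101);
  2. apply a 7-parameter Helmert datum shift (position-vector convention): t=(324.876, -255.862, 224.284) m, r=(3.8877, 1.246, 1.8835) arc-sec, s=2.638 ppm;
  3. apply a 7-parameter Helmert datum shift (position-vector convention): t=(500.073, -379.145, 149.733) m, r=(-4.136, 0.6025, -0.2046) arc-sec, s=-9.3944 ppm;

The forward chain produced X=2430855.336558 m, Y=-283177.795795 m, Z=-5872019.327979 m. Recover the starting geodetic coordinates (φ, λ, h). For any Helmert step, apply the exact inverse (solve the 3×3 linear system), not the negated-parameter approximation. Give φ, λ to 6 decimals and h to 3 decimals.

φ=-67.519462°, λ=-6.632235°, h=1735.885 m

start: X=2430855.3366, Y=-283177.7958, Z=-5872019.3280 m
→ Helmert⁻¹: X=2430395.5287, Y=-282681.1476, Z=-5872222.7961
→ Helmert⁻¹: X=2430097.1359, Y=-282557.4147, Z=-5872411.5833
→ geod (Bowring, a=6378137.000): φ=-67.51946200°, λ=-6.63223500°, h=1735.8850 m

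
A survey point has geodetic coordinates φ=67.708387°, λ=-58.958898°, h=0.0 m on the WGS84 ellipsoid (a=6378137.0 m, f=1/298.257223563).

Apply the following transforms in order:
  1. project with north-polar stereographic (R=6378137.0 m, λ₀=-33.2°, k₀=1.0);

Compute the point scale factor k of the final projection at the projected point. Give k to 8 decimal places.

start: φ=67.708387°, λ=-58.958898°, h=0.000 m
→ into stereo (λ₀=-33.2°): φ=67.70838700°, λ−λ₀=-25.75889800°
scale k = 1.03881790

1.03881790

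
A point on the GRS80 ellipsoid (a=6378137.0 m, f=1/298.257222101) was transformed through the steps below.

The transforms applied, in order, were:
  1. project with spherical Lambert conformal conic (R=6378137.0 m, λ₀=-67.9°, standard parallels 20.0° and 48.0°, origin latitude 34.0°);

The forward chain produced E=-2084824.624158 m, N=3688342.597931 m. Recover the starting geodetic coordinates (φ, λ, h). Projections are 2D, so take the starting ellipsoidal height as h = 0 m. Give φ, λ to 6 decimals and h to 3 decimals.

φ=63.105364°, λ=-105.313148°, h=0.000 m

start: E=-2084824.6242, N=3688342.5979 m
→ lcc⁻¹: φ=63.10536400°, λ=-105.31314800°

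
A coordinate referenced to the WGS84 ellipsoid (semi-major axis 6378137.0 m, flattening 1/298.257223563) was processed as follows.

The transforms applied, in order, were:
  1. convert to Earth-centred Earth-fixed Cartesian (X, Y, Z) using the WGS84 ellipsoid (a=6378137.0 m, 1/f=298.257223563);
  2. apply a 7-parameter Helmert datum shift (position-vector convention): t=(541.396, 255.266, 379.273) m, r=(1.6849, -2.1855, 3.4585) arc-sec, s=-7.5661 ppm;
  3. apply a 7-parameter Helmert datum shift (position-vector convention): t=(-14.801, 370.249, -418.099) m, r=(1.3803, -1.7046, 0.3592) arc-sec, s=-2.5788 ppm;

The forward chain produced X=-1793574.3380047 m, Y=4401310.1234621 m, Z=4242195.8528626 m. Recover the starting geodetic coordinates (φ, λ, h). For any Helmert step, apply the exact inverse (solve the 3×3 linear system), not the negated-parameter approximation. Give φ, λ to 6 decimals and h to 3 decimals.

start: X=-1793574.3380, Y=4401310.1235, Z=4242195.8529 m
→ Helmert⁻¹: X=-1793521.4367, Y=4400982.7380, Z=4242610.2638
→ Helmert⁻¹: X=-1793957.6678, Y=4400825.5017, Z=4242246.1475
→ geod (Bowring, a=6378137.000): φ=41.94485900°, λ=112.17783200°, h=1788.9990 m

φ=41.944859°, λ=112.177832°, h=1788.999 m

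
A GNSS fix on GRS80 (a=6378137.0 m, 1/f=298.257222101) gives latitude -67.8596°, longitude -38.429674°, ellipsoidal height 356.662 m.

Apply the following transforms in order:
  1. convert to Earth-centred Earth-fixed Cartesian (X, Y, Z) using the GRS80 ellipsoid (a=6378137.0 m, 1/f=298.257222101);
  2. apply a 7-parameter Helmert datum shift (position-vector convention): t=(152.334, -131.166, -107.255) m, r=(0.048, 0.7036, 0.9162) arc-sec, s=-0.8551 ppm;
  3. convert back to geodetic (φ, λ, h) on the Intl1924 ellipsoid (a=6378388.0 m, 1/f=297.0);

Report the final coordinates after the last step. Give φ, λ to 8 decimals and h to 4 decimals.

start: φ=-67.859600°, λ=-38.429674°, h=356.662 m
→ ECEF (a=6378137.000, f=1/298.257222101): X=1888586.5084, Y=-1498468.4434, Z=-5885539.4437
→ Helmert 7p (PV): X=1888723.8070, Y=-1498588.5695, Z=-5885648.4569
→ geod (Bowring, a=6378388.000): φ=-67.85902843°, λ=-38.42988229°, h=353.6651 m

φ=-67.85902843°, λ=-38.42988229°, h=353.6651 m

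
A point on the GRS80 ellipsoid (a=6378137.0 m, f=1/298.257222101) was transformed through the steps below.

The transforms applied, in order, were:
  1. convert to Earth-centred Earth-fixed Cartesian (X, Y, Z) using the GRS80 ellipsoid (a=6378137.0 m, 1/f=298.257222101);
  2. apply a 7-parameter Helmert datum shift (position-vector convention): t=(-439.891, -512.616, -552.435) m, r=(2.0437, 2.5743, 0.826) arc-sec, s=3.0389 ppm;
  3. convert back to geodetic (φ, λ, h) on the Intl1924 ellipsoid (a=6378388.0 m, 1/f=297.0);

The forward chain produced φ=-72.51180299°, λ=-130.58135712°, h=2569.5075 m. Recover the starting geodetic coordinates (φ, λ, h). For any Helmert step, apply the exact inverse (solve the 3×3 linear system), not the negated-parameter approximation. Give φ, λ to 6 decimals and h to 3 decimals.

φ=-72.515651°, λ=-130.578691°, h=1988.217 m

start: φ=-72.511803°, λ=-130.581357°, h=2569.507 m
→ ECEF (a=6378388.000, f=1/297.0): X=-1251240.3577, Y=-1460808.8646, Z=-6063687.0268
→ Helmert⁻¹: X=-1250726.8426, Y=-1460346.8765, Z=-6063117.3070
→ geod (Bowring, a=6378137.000): φ=-72.51565100°, λ=-130.57869100°, h=1988.2170 m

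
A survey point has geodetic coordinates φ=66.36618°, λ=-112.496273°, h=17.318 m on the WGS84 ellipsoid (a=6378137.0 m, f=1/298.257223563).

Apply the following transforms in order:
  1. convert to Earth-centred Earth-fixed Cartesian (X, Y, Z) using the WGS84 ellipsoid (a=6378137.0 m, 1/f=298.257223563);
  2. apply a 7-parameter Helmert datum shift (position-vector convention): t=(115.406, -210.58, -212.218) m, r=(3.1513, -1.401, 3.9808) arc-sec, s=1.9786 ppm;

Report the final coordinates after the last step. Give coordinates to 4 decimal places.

X=-980984.3156 m, Y=-2369353.4850 m, Z=5820208.7324 m

start: φ=66.366180°, λ=-112.496273°, h=17.318 m
→ ECEF (a=6378137.000, f=1/298.257223563): X=-981103.9675, Y=-2369030.3581, Z=5820452.2919
→ Helmert 7p (PV): X=-980984.3156, Y=-2369353.4850, Z=5820208.7324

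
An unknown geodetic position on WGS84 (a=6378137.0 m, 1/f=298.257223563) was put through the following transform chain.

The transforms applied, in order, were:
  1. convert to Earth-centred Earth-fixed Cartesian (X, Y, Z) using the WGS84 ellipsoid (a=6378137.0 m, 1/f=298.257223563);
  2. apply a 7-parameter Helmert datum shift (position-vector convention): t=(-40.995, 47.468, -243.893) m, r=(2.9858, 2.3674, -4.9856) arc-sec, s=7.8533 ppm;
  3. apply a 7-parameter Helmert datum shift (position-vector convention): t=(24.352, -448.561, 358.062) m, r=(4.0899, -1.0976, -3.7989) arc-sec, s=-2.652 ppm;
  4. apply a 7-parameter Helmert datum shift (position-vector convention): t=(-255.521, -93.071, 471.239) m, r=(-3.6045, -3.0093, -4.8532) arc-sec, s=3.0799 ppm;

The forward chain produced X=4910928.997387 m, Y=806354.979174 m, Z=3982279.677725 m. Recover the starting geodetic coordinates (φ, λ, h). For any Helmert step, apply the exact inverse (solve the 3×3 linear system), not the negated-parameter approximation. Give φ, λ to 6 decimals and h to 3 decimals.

φ=38.847378°, λ=9.334128°, h=3939.066 m

start: X=4910928.9974, Y=806354.9792, Z=3982279.6777 m
→ Helmert⁻¹: X=4911208.5081, Y=806491.5408, Z=3981738.6167
→ Helmert⁻¹: X=4911203.5016, Y=807111.6381, Z=3981348.9755
→ Helmert⁻¹: X=4911140.7171, Y=807234.1746, Z=3981606.2825
→ geod (Bowring, a=6378137.000): φ=38.84737800°, λ=9.33412800°, h=3939.0660 m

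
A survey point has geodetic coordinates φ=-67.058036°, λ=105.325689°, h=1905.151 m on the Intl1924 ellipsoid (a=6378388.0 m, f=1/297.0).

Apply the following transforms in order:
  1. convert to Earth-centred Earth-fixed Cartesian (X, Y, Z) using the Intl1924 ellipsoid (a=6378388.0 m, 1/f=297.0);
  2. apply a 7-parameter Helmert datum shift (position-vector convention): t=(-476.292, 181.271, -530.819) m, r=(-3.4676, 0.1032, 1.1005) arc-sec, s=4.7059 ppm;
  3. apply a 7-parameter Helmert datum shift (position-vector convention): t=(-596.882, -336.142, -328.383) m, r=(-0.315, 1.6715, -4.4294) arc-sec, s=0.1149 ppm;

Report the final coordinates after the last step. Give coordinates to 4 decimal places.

start: φ=-67.058036°, λ=105.325689°, h=1905.151 m
→ ECEF (a=6378388.000, f=1/297.0): X=-659216.6833, Y=2405452.4425, Z=-5852827.9070
→ Helmert 7p (PV): X=-659711.8399, Y=2405543.1215, Z=-5853426.3782
→ Helmert 7p (PV): X=-660304.5744, Y=2405212.4836, Z=-5853753.7613

X=-660304.5744 m, Y=2405212.4836 m, Z=-5853753.7613 m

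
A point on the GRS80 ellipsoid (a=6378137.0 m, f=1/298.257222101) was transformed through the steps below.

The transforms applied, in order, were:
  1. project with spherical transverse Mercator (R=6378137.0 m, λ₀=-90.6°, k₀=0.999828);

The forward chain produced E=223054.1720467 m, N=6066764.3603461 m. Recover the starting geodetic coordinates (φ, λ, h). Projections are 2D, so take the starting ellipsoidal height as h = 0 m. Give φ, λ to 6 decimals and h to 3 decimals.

start: E=223054.1720, N=6066764.3603 m
→ tm⁻¹: φ=54.45895000°, λ=-87.15166800°

φ=54.458950°, λ=-87.151668°, h=0.000 m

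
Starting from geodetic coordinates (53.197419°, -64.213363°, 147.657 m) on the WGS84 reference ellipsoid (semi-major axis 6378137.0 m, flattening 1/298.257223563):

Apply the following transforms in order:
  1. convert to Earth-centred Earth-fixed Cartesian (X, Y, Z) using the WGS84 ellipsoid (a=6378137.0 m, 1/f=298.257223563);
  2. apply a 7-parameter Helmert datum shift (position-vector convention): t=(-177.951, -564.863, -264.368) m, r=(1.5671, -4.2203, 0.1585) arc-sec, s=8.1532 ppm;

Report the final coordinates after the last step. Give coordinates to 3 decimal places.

start: φ=53.197419°, λ=-64.213363°, h=147.657 m
→ ECEF (a=6378137.000, f=1/298.257223563): X=1665782.4364, Y=-3447888.4357, Z=5083853.5890
→ Helmert 7p (PV): X=1665516.6969, Y=-3448518.7549, Z=5083638.5582

X=1665516.697 m, Y=-3448518.755 m, Z=5083638.558 m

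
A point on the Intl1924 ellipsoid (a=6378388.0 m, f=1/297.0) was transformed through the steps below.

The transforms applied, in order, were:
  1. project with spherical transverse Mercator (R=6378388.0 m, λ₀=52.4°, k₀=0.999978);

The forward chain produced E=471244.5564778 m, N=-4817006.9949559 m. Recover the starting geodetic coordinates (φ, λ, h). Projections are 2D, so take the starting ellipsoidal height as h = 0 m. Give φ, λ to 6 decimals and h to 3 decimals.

φ=-43.124453°, λ=58.199283°, h=0.000 m

start: E=471244.5565, N=-4817006.9950 m
→ tm⁻¹: φ=-43.12445300°, λ=58.19928300°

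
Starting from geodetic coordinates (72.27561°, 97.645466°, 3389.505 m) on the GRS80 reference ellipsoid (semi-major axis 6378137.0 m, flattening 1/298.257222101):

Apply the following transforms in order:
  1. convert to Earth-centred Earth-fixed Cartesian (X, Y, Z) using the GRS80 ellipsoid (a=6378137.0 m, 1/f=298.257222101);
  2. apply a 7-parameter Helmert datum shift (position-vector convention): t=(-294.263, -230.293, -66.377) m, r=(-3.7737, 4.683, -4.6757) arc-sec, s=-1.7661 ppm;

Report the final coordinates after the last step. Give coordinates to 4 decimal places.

start: φ=72.275610°, λ=97.645466°, h=3389.505 m
→ ECEF (a=6378137.000, f=1/298.257222101): X=-259261.6239, Y=1931383.3548, Z=6056348.2294
→ Helmert 7p (PV): X=-259374.1456, Y=1931266.3311, Z=6056241.7071

X=-259374.1456 m, Y=1931266.3311 m, Z=6056241.7071 m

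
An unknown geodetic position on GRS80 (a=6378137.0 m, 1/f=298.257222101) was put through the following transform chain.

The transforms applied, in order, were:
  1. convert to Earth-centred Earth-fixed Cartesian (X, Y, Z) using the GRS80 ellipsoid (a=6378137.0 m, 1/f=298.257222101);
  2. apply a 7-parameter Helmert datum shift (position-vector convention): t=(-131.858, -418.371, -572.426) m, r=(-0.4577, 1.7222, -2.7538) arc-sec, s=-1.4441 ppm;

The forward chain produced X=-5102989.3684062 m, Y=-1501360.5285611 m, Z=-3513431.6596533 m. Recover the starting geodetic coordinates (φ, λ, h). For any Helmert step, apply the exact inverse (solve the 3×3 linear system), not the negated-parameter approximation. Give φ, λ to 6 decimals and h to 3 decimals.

start: X=-5102989.3684, Y=-1501360.5286, Z=-3513431.6597 m
→ Helmert⁻¹: X=-5102815.5089, Y=-1501004.6566, Z=-3512910.2431
→ geod (Bowring, a=6378137.000): φ=-33.61973500°, λ=-163.60863500°, h=2726.0090 m

φ=-33.619735°, λ=-163.608635°, h=2726.009 m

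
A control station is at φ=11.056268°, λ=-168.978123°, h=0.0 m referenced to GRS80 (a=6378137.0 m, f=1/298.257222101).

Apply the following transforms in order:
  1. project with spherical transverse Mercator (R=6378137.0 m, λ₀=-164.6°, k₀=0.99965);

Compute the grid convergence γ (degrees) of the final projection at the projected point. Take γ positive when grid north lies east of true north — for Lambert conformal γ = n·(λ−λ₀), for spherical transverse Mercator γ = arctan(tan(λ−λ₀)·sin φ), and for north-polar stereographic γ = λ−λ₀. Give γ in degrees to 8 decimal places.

-0.84118295

start: φ=11.056268°, λ=-168.978123°, h=0.000 m
→ into tm (λ₀=-164.6°): φ=11.05626800°, λ−λ₀=-4.37812300°
convergence γ = -0.84118295°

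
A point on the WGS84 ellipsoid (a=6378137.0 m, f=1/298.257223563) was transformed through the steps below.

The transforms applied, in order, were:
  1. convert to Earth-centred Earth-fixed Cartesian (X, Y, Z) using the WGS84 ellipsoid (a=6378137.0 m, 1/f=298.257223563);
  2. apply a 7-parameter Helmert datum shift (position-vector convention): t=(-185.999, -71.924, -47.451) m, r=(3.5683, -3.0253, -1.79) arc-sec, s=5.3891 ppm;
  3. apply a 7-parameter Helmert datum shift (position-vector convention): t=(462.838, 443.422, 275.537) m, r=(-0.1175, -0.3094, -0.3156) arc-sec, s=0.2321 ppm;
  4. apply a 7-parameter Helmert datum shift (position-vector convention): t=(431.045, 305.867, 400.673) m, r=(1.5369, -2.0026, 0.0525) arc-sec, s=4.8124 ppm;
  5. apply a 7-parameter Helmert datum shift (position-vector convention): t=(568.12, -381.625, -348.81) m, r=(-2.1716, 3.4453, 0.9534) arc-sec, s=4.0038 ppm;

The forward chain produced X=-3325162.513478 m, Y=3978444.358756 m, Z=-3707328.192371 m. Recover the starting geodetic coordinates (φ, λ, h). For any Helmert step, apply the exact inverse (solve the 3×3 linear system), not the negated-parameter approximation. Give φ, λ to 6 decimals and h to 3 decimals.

φ=-35.746292°, λ=129.902563°, h=3761.727 m

start: X=-3325162.5135, Y=3978444.3588, Z=-3707328.1924 m
→ Helmert⁻¹: X=-3325637.0081, Y=3978864.4531, Z=-3706978.1992
→ Helmert⁻¹: X=-3326087.0285, Y=3978512.6624, Z=-3707358.3826
→ Helmert⁻¹: X=-3326560.7426, Y=3978065.3393, Z=-3707625.8030
→ Helmert⁻¹: X=-3326445.7188, Y=3978022.8177, Z=-3707578.4006
→ geod (Bowring, a=6378137.000): φ=-35.74629200°, λ=129.90256300°, h=3761.7270 m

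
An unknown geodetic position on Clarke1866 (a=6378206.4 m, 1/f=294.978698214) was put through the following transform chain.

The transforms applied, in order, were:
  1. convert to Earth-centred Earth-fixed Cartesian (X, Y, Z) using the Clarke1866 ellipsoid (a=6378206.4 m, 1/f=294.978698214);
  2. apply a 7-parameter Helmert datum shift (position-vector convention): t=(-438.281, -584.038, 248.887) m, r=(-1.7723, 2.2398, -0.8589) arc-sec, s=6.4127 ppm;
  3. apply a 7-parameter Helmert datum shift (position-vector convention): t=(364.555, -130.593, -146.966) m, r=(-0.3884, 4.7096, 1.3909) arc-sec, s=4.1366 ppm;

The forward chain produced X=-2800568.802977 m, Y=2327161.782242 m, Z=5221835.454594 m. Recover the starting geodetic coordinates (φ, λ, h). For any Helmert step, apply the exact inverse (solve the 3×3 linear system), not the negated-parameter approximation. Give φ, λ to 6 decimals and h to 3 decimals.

φ=55.289013°, λ=140.267655°, h=2480.163 m

start: X=-2800568.8030, Y=2327161.7822, Z=5221835.4546 m
→ Helmert⁻¹: X=-2801025.3087, Y=2327291.8034, Z=5221901.2465
→ Helmert⁻¹: X=-2800635.4623, Y=2327804.3856, Z=5221608.4645
→ geod (Bowring, a=6378206.400): φ=55.28901300°, λ=140.26765500°, h=2480.1630 m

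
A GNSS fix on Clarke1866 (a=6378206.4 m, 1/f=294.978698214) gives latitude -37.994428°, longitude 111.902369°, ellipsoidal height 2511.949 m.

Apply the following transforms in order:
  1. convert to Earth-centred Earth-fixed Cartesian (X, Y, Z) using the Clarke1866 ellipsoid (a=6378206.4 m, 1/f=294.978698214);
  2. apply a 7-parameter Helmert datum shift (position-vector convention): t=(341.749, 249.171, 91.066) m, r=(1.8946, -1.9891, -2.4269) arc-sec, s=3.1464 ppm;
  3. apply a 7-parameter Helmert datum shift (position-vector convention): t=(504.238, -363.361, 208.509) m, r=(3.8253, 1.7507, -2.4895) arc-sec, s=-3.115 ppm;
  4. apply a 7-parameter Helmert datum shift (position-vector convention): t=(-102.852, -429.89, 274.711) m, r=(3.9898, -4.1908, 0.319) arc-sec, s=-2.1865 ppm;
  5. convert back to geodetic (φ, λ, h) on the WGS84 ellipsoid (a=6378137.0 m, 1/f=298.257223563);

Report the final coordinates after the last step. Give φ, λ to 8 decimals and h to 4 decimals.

start: φ=-37.994428°, λ=111.902369°, h=2511.949 m
→ ECEF (a=6378206.400, f=1/294.978698214): X=-1878155.0967, Y=4671499.4235, Z=-3906308.4784
→ Helmert 7p (PV): X=-1877726.6221, Y=4671821.2719, Z=-3906204.9060
→ Helmert 7p (PV): X=-1877193.3032, Y=4671538.4638, Z=-3905881.6504
→ Helmert 7p (PV): X=-1877219.9176, Y=4671171.0080, Z=-3905546.1773
→ geod (Bowring, a=6378137.000): φ=-37.99056295°, λ=111.89388808°, h=1507.1295 m

φ=-37.99056295°, λ=111.89388808°, h=1507.1295 m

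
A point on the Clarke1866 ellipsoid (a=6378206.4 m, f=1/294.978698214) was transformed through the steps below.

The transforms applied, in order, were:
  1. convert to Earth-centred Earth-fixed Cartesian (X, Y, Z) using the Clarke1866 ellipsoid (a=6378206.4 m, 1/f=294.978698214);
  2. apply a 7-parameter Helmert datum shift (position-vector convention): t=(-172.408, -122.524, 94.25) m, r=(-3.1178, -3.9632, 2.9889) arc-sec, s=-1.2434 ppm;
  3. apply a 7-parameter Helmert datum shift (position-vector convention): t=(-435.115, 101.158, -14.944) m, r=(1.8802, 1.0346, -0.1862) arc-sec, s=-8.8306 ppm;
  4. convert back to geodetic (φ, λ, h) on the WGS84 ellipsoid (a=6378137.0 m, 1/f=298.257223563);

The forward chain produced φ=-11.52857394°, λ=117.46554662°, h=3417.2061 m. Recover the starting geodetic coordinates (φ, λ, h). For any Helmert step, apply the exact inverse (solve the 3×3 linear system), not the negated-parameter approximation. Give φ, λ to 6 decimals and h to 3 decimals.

φ=-11.529902°, λ=117.459853°, h=3181.360 m

start: φ=-11.528574°, λ=117.465547°, h=3417.206 m
→ ECEF (a=6378137.000, f=1/298.257223563): X=-2884274.9005, Y=5548784.5123, Z=-1267031.6772
→ Helmert⁻¹: X=-2883863.9051, Y=5548718.1995, Z=-1267092.9661
→ Helmert⁻¹: X=-2883639.0210, Y=5548908.5607, Z=-1267049.5104
→ geod (Bowring, a=6378206.400): φ=-11.52990200°, λ=117.45985300°, h=3181.3600 m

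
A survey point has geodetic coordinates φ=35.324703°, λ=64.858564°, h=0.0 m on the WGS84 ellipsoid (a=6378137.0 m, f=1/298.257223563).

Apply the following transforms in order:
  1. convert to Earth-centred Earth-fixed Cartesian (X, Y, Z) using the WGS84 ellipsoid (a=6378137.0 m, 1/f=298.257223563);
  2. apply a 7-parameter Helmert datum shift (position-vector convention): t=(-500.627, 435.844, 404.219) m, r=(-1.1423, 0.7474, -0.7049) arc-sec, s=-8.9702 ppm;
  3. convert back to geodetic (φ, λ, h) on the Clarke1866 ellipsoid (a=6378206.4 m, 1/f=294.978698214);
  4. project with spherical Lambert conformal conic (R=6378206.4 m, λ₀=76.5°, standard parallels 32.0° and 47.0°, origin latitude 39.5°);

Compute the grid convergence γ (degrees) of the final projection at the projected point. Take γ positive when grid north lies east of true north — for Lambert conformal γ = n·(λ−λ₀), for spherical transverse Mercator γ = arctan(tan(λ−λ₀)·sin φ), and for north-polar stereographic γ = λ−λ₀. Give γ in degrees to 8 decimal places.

start: φ=35.324703°, λ=64.858564°, h=0.000 m
→ ECEF (a=6378137.000, f=1/298.257223563): X=2213354.9222, Y=4716125.1017, Z=3667317.0937
→ Helmert 7p (PV): X=2212863.8464, Y=4716531.3867, Z=3667654.2783
→ geod (Bowring, a=6378206.400): φ=35.32837385°, λ=64.86535133°, h=334.8241 m
→ into lcc (λ₀=76.5°): φ=35.32837385°, λ−λ₀=-11.63464867°
convergence γ = -7.42188794°

-7.42188794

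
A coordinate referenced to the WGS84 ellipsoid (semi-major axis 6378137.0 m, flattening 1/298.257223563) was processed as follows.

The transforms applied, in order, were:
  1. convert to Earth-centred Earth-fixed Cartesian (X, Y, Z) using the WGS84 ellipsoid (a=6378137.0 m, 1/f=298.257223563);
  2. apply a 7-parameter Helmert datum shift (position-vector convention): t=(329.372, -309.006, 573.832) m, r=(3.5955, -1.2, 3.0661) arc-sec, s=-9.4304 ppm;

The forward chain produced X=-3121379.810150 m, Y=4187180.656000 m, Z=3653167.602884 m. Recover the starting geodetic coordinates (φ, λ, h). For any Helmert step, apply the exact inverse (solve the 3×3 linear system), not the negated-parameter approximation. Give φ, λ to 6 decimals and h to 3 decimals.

φ=35.146272°, λ=126.702507°, h=2476.119 m

start: X=-3121379.8102, Y=4187180.6560, Z=3653167.6029 m
→ Helmert⁻¹: X=-3121655.1229, Y=4187639.2248, Z=3652573.3809
→ geod (Bowring, a=6378137.000): φ=35.14627200°, λ=126.70250700°, h=2476.1190 m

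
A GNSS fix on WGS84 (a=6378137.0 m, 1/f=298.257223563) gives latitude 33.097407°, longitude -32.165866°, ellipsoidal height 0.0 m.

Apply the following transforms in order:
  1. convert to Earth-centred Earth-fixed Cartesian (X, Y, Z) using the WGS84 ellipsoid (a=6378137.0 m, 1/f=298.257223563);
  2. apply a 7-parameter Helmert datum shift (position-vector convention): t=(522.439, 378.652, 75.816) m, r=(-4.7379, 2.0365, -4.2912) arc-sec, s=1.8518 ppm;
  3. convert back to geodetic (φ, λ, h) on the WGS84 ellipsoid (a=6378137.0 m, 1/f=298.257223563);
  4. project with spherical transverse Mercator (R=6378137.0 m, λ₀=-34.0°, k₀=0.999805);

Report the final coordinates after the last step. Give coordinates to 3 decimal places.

E=171597.685 m, N=3685129.707 m

start: φ=33.097407°, λ=-32.165866°, h=0.000 m
→ ECEF (a=6378137.000, f=1/298.257223563): X=4527631.8679, Y=-2847436.3580, Z=3463013.7558
→ Helmert 7p (PV): X=4528137.6433, Y=-2847077.6279, Z=3463116.6878
→ geod (Bowring, a=6378137.000): φ=33.09701665°, λ=-32.15972886°, h=254.9178 m
→ tm (R=6378137.0, λ₀=-34.0°): E=171597.6847, N=3685129.7073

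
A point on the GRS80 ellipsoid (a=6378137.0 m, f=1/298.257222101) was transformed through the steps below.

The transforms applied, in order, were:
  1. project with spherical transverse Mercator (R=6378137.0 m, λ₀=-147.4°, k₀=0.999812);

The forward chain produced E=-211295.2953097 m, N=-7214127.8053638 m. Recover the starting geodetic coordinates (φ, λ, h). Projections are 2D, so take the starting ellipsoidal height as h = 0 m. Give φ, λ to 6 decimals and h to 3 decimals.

start: E=-211295.2953, N=-7214127.8054 m
→ tm⁻¹: φ=-64.75101900°, λ=-151.85354800°

φ=-64.751019°, λ=-151.853548°, h=0.000 m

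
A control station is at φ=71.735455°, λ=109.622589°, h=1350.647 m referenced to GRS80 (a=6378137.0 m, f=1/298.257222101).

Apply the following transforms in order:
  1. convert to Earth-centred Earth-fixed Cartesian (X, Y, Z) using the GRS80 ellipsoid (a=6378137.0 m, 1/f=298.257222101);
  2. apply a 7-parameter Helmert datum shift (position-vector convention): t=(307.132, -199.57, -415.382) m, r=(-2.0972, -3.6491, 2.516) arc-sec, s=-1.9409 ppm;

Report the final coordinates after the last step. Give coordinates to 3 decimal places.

X=-673288.686 m, Y=1888808.881 m, Z=6035323.949 m

start: φ=71.735455°, λ=109.622589°, h=1350.647 m
→ ECEF (a=6378137.000, f=1/298.257222101): X=-673467.3035, Y=1888958.9629, Z=6035782.1664
→ Helmert 7p (PV): X=-673288.6865, Y=1888808.8805, Z=6035323.9491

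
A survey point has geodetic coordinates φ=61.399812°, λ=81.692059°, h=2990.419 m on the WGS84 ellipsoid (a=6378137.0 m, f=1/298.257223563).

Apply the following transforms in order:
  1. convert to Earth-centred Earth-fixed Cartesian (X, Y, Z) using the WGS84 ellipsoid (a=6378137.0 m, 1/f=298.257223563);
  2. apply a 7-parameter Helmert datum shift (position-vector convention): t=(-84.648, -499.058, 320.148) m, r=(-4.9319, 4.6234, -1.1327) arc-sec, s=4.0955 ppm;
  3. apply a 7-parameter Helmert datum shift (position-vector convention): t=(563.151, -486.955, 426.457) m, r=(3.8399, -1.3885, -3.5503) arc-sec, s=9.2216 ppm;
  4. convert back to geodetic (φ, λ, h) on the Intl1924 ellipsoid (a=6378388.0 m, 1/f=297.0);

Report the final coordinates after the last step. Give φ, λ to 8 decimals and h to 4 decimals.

start: φ=61.399812°, λ=81.692059°, h=2990.419 m
→ ECEF (a=6378137.000, f=1/298.257223563): X=442513.8322, Y=3030381.7299, Z=5579431.2595
→ Helmert 7p (PV): X=442572.7007, Y=3030026.0604, Z=5579691.8808
→ Helmert 7p (PV): X=443154.5264, Y=3029455.5548, Z=5580229.1793
→ geod (Bowring, a=6378388.000): φ=61.41041486°, λ=81.67769066°, h=3116.1235 m

φ=61.41041486°, λ=81.67769066°, h=3116.1235 m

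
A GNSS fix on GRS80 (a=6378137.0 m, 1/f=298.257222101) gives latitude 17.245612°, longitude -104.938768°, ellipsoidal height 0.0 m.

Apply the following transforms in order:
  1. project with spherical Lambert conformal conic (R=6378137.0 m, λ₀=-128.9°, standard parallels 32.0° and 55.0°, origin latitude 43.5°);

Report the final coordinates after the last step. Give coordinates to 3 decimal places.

start: φ=17.245612°, λ=-104.938768°, h=0.000 m
→ lcc (R=6378137.0, λ₀=-128.9°): E=2716476.7950, N=-2567173.4643

E=2716476.795 m, N=-2567173.464 m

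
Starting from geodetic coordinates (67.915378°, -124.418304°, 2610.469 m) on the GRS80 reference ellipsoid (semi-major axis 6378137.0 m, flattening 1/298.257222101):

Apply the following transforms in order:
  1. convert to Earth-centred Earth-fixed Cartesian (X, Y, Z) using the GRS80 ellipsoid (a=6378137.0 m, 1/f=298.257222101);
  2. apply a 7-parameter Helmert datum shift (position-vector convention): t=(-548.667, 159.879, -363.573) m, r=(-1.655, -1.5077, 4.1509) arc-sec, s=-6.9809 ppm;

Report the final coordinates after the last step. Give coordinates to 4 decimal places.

X=-1360445.8027 m, Y=-1984534.9186 m, Z=5889571.1200 m

start: φ=67.915378°, λ=-124.418304°, h=2610.469 m
→ ECEF (a=6378137.000, f=1/298.257222101): X=-1359903.5170, Y=-1984728.5449, Z=5889969.8258
→ Helmert 7p (PV): X=-1360445.8027, Y=-1984534.9186, Z=5889571.1200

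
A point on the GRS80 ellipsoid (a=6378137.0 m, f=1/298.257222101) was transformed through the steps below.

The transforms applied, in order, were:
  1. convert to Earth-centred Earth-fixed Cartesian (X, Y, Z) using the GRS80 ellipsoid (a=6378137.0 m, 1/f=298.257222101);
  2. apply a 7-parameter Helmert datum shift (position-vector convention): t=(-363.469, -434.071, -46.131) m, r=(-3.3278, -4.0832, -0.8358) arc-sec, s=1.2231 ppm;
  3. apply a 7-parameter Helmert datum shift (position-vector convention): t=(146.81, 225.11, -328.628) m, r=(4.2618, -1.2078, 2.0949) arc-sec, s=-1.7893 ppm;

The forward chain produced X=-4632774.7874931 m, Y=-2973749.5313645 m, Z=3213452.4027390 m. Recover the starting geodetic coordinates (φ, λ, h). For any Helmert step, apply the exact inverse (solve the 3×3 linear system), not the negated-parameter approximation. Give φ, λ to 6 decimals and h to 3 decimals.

start: X=-4632774.7875, Y=-2973749.5314, Z=3213452.4027 m
→ Helmert⁻¹: X=-4632941.2718, Y=-2973866.5045, Z=3213875.3551
→ Helmert⁻¹: X=-4632496.4645, Y=-2973499.4207, Z=3213961.2863
→ geod (Bowring, a=6378137.000): φ=30.44665400°, λ=-147.30447100°, h=1586.1900 m

φ=30.446654°, λ=-147.304471°, h=1586.190 m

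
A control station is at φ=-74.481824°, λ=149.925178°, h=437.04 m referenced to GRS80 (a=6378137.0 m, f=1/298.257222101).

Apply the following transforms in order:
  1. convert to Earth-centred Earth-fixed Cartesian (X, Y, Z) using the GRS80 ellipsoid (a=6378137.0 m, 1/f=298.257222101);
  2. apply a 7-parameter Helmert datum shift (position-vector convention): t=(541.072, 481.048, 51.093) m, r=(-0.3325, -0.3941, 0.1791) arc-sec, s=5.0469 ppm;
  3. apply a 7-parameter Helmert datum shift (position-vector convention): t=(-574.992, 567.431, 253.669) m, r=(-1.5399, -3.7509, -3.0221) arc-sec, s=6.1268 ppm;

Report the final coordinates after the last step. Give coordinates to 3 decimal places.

start: φ=-74.481824°, λ=149.925178°, h=437.040 m
→ ECEF (a=6378137.000, f=1/298.257222101): X=-1481410.2272, Y=857873.9534, Z=-6123965.1538
→ Helmert 7p (PV): X=-1480865.6758, Y=858348.1728, Z=-6123949.1812
→ Helmert 7p (PV): X=-1481325.8006, Y=858896.8403, Z=-6123766.3701

X=-1481325.801 m, Y=858896.840 m, Z=-6123766.370 m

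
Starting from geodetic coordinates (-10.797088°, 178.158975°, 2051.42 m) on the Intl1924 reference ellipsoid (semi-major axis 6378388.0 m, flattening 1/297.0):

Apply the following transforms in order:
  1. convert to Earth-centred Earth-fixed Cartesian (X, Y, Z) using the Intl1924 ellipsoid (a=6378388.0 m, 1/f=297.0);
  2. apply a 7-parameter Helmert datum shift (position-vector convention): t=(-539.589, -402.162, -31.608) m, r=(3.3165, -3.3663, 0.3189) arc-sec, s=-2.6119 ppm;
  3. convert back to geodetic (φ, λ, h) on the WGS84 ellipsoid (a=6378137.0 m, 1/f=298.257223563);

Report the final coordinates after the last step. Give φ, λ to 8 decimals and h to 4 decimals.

φ=-10.79708533°, λ=178.16271577°, h=2805.6914 m

start: φ=-10.797088°, λ=178.158975°, h=2051.420 m
→ ECEF (a=6378388.000, f=1/297.0): X=-6264988.6811, Y=201375.5986, Z=-1187363.8807
→ Helmert 7p (PV): X=-6265492.8398, Y=200982.3160, Z=-1187491.3957
→ geod (Bowring, a=6378137.000): φ=-10.79708533°, λ=178.16271577°, h=2805.6914 m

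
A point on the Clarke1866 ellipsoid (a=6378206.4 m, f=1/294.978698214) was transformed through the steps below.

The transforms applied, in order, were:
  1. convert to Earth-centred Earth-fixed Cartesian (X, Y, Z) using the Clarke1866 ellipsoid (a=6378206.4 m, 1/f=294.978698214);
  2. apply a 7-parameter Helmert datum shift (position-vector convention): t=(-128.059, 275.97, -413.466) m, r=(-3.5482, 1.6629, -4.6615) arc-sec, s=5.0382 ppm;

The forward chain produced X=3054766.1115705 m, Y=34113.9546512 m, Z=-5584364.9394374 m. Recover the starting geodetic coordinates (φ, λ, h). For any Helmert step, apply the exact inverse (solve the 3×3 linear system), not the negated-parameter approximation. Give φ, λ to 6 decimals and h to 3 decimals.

start: X=3054766.1116, Y=34113.9547, Z=-5584364.9394 m
→ Helmert⁻¹: X=3054923.0282, Y=34002.9093, Z=-5583898.1269
→ geod (Bowring, a=6378206.400): φ=-61.47912100°, λ=0.63770600°, h=3485.9250 m

φ=-61.479121°, λ=0.637706°, h=3485.925 m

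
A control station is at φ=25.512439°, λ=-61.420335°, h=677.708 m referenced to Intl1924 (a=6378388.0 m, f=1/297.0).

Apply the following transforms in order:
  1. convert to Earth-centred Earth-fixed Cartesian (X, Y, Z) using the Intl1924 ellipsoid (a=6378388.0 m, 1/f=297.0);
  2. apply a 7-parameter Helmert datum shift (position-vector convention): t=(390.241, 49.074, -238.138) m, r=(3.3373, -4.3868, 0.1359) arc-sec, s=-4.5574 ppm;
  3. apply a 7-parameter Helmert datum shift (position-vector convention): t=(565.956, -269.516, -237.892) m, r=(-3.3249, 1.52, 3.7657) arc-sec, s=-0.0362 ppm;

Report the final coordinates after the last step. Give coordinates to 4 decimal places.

X=2756781.0012 m, Y=-5058873.8861 m, Z=2730292.4159 m

start: φ=25.512439°, λ=-61.420335°, h=677.708 m
→ ECEF (a=6378388.000, f=1/297.0): X=2755779.7308, Y=-5058728.6463, Z=2730742.9952
→ Helmert 7p (PV): X=2756102.6689, Y=-5058698.8844, Z=2730469.1729
→ Helmert 7p (PV): X=2756781.0012, Y=-5058873.8861, Z=2730292.4159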